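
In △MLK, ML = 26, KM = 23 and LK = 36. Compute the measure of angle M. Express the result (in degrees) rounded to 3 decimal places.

By the law of cosines, cos M = (KM² + ML² − LK²) / (2·KM·ML) ≈ -0.07609, so ∠M ≈ 94.36°.

∠M ≈ 94.364°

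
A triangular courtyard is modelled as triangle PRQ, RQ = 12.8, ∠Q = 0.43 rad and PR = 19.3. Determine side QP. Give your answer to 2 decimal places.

Law of sines: sin P = RQ·sin Q/PR ≈ 0.27647.
Since PR ≥ RQ, only the acute value applies: ∠P ≈ 0.280 rad.
Then ∠R = π − ∠Q − ∠P ≈ 2.431 rad.
Law of sines gives QP = PR·sin R/sin Q ≈ 30.182.

30.18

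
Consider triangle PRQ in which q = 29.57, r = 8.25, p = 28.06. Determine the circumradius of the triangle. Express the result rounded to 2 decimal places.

By the law of cosines, cos P = (r² + q² − p²) / (2·r·q) ≈ 0.31786, so ∠P ≈ 71.47°.
Circumradius = p/(2 sin P) ≈ 14.797.

14.80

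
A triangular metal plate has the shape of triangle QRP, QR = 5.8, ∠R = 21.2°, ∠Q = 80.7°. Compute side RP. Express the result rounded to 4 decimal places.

5.8495

The third angle is ∠P = 180° − ∠Q − ∠R = 78.10°.
Law of sines: RP = QR·sin Q/sin P ≈ 5.8495.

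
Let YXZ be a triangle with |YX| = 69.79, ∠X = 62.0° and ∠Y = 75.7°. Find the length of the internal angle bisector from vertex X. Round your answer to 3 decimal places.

The third angle is ∠Z = 180° − ∠Y − ∠X = 42.30°.
Law of sines: |XZ| = |YX|·sin Y/sin Z ≈ 100.48.
Law of sines: |ZY| = |YX|·sin X/sin Z ≈ 91.56.
The bisector from X has length 2·|YX|·|XZ|·cos(∠X/2)/(|YX|+|XZ|) ≈ 70.606.

70.606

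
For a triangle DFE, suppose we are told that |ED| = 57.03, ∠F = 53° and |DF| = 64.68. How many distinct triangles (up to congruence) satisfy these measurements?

2

|DF|·sin F = 64.68·sin(53°) ≈ 51.66.
Since |DF| sin F < |ED| < |DF| (51.66 < 57.03 < 64.68), two triangles exist.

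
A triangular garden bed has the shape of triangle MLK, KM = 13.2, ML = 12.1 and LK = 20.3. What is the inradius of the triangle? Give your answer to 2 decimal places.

Semiperimeter s = (20.3 + 13.2 + 12.1)/2 = 22.8.
Heron's formula: area = √(22.8·2.5·9.6·10.7) ≈ 76.518.
Inradius = area/s = 76.518/22.8 ≈ 3.3561.

3.36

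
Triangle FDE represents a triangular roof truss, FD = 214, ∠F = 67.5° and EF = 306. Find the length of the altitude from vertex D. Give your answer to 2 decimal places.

By the law of cosines, DE² = EF² + FD² − 2·EF·FD·cos F = 89313, so DE ≈ 298.85.
Area = ½·EF·FD·sin F ≈ 30250.
The altitude from D has length 2·area/EF ≈ 197.71.

197.71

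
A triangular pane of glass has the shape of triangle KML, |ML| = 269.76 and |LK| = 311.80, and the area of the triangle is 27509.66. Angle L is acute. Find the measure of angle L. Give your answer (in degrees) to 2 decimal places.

40.85

From area = ½·|ML|·|LK|·sin L, we get sin L = 2·area/(|ML|·|LK|) ≈ 0.65413.
Taking the acute solution, ∠L ≈ 40.85°.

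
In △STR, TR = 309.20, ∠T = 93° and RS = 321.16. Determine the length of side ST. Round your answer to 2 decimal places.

Law of sines: sin S = TR·sin T/RS ≈ 0.96144.
Since RS ≥ TR, only the acute value applies: ∠S ≈ 74.04°.
Then ∠R = 180° − ∠T − ∠S ≈ 12.96°.
Law of sines gives ST = RS·sin R/sin T ≈ 72.141.

72.14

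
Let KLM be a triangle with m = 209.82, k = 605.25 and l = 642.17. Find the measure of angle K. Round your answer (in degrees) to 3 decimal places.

By the law of cosines, cos K = (l² + m² − k²) / (2·l·m) ≈ 0.33427, so ∠K ≈ 70.47°.

70.472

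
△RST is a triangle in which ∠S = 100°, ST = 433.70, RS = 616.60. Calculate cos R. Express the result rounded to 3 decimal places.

By the law of cosines, TR² = RS² + ST² − 2·RS·ST·cos S = 6.6117e+05, so TR ≈ 813.12.
Law of cosines again: cos R = (TR² + RS² − ST²)/(2·TR·RS) ≈ 0.85093, so ∠R ≈ 31.69°.

cos R ≈ 0.851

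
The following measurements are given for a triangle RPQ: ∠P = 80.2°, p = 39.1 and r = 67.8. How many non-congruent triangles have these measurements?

r·sin P = 67.8·sin(80.2°) ≈ 66.81.
Since p = 39.1 < 66.81 = r sin P, no triangle exists.

0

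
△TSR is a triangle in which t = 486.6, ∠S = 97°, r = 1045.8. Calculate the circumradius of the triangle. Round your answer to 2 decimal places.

607.54

By the law of cosines, s² = r² + t² − 2·r·t·cos S = 1.4545e+06, so s ≈ 1206.
Area = ½·r·t·sin S ≈ 2.5255e+05.
Circumradius = s/(2 sin S) ≈ 607.54.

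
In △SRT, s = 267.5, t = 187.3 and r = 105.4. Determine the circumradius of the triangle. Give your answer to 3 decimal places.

174.534

By the law of cosines, cos S = (r² + t² − s²) / (2·r·t) ≈ -0.64245, so ∠S ≈ 129.97°.
Circumradius = s/(2 sin S) ≈ 174.53.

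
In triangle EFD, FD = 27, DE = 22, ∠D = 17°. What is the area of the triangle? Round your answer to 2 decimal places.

Area = ½·FD·DE·sin D ≈ 86.834.

area ≈ 86.83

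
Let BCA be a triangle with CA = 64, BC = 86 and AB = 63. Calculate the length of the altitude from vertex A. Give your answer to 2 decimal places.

Semiperimeter s = (64 + 63 + 86)/2 = 106.5.
Heron's formula: area = √(106.5·42.5·43.5·20.5) ≈ 2009.1.
The altitude from A has length 2·area/BC ≈ 46.722.

h_A ≈ 46.72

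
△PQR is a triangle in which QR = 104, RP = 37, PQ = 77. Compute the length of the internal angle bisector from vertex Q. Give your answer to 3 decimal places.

87.598

By the law of cosines, cos Q = (PQ² + QR² − RP²) / (2·PQ·QR) ≈ 0.96004, so ∠Q ≈ 16.25°.
The bisector from Q has length 2·PQ·QR·cos(∠Q/2)/(PQ+QR) ≈ 87.598.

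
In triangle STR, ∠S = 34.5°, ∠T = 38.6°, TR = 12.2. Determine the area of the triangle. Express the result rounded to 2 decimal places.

78.43

The third angle is ∠R = 180° − ∠S − ∠T = 106.90°.
Law of sines: RS = TR·sin T/sin S ≈ 13.438.
Law of sines: ST = TR·sin R/sin S ≈ 20.609.
Area = ½·TR·RS·sin R ≈ 78.431.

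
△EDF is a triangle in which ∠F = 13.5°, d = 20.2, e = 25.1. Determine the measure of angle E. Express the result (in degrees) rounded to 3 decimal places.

125.674

By the law of cosines, f² = e² + d² − 2·e·d·cos F = 52.028, so f ≈ 7.213.
Law of cosines again: cos E = (d² + f² − e²)/(2·d·f) ≈ -0.58318, so ∠E ≈ 125.67°.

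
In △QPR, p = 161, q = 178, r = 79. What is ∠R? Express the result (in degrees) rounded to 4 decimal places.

26.3429

By the law of cosines, cos R = (q² + p² − r²) / (2·q·p) ≈ 0.89615, so ∠R ≈ 26.34°.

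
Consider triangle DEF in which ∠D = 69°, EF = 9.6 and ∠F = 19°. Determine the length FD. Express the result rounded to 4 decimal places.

10.2767

The third angle is ∠E = 180° − ∠F − ∠D = 92.00°.
Law of sines: FD = EF·sin E/sin D ≈ 10.277.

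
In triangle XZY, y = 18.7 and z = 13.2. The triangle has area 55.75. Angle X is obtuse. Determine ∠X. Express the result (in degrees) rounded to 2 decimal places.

∠X ≈ 153.15°

From area = ½·z·y·sin X, we get sin X = 2·area/(z·y) ≈ 0.45171.
Taking the obtuse solution, ∠X ≈ 153.15°.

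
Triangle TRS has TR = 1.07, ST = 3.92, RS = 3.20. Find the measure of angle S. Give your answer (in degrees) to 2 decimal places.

12.83

By the law of cosines, cos S = (RS² + ST² − TR²) / (2·RS·ST) ≈ 0.97503, so ∠S ≈ 12.83°.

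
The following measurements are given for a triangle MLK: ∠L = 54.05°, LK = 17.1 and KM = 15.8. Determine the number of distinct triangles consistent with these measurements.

2

LK·sin L = 17.1·sin(54.05°) ≈ 13.84.
Since LK sin L < KM < LK (13.84 < 15.8 < 17.1), two triangles exist.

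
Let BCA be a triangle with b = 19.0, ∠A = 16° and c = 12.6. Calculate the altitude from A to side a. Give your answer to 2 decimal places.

h_A ≈ 8.55

By the law of cosines, a² = b² + c² − 2·b·c·cos A = 59.508, so a ≈ 7.7141.
Area = ½·b·c·sin A ≈ 32.994.
The altitude from A has length 2·area/a ≈ 8.5541.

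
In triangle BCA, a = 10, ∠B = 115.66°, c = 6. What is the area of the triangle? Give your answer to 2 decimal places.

area ≈ 27.04

Area = ½·c·a·sin B ≈ 27.041.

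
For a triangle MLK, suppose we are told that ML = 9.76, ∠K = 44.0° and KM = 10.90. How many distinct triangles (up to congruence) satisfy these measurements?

KM·sin K = 10.90·sin(44.0°) ≈ 7.572.
Since KM sin K < ML < KM (7.572 < 9.76 < 10.90), two triangles exist.

2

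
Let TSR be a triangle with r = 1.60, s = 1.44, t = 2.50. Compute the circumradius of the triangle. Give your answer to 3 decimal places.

1.335

By the law of cosines, cos T = (s² + r² − t²) / (2·s·r) ≈ -0.35078, so ∠T ≈ 1.929 rad.
Circumradius = t/(2 sin T) ≈ 1.3348.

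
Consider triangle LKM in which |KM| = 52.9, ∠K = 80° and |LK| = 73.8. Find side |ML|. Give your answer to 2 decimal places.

83.00

By the law of cosines, |ML|² = |LK|² + |KM|² − 2·|LK|·|KM|·cos K = 6889, so |ML| ≈ 83.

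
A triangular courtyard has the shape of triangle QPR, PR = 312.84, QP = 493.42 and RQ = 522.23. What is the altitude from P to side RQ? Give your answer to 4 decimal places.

h_P ≈ 288.1901

Semiperimeter s = (312.84 + 522.23 + 493.42)/2 = 664.25.
Heron's formula: area = √(664.25·351.41·142.01·170.82) ≈ 75251.
The altitude from P has length 2·area/RQ ≈ 288.19.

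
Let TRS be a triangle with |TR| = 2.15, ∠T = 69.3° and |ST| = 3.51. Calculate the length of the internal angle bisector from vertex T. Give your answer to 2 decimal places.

By the law of cosines, |RS|² = |ST|² + |TR|² − 2·|ST|·|TR|·cos T = 11.608, so |RS| ≈ 3.407.
The bisector from T has length 2·|ST|·|TR|·cos(∠T/2)/(|ST|+|TR|) ≈ 2.1937.

t_T ≈ 2.19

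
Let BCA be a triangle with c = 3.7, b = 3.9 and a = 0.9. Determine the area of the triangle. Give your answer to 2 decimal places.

area ≈ 1.66

Semiperimeter s = (3.9 + 3.7 + 0.9)/2 = 4.25.
Heron's formula: area = √(4.25·0.35·0.55·3.35) ≈ 1.6555.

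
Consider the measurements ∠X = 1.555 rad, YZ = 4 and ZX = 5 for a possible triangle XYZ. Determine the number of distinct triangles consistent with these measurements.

0

ZX·sin X = 5·sin(1.555 rad) ≈ 4.999.
Since YZ = 4 < 4.999 = ZX sin X, no triangle exists.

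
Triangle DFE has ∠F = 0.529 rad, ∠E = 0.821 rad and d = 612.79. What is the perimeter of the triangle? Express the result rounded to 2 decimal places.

perimeter ≈ 1389.36

The third angle is ∠D = π − ∠F − ∠E = 1.792 rad.
Law of sines: f = d·sin F/sin D ≈ 316.95.
Law of sines: e = d·sin E/sin D ≈ 459.61.
Semiperimeter s = (612.79+316.95+459.61)/2 = 694.68.
Perimeter = 612.79 + 316.95 + 459.61 = 1389.4.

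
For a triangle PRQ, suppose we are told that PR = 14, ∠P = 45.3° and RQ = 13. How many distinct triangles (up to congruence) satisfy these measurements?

PR·sin P = 14·sin(45.3°) ≈ 9.951.
Since PR sin P < RQ < PR (9.951 < 13 < 14), two triangles exist.

2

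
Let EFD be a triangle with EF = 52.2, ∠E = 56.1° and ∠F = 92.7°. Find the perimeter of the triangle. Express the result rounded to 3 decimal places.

236.493

The third angle is ∠D = 180° − ∠E − ∠F = 31.20°.
Law of sines: FD = EF·sin E/sin D ≈ 83.638.
Law of sines: DE = EF·sin F/sin D ≈ 100.66.
Semiperimeter s = (83.638+100.66+52.2)/2 = 118.25.
Perimeter = 83.638 + 100.66 + 52.2 = 236.49.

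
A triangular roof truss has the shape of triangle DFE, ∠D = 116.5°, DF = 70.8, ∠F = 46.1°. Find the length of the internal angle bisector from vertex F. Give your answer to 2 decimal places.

t_F ≈ 97.66

The third angle is ∠E = 180° − ∠D − ∠F = 17.40°.
Law of sines: FE = DF·sin D/sin E ≈ 211.88.
Law of sines: ED = DF·sin F/sin E ≈ 170.6.
The bisector from F has length 2·DF·FE·cos(∠F/2)/(DF+FE) ≈ 97.662.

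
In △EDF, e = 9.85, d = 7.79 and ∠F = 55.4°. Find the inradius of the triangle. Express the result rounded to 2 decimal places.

2.43

By the law of cosines, f² = e² + d² − 2·e·d·cos F = 70.564, so f ≈ 8.4002.
Area = ½·e·d·sin F ≈ 31.58.
Semiperimeter s = (9.85+7.79+8.4002)/2 = 13.02.
Inradius = area/s = 31.58/13.02 ≈ 2.4255.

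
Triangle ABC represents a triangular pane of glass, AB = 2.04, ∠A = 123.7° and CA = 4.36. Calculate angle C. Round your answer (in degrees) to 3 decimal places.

By the law of cosines, BC² = CA² + AB² − 2·CA·AB·cos A = 33.041, so BC ≈ 5.7481.
Law of cosines again: cos C = (BC² + CA² − AB²)/(2·BC·CA) ≈ 0.95542, so ∠C ≈ 17.17°.

∠C ≈ 17.173°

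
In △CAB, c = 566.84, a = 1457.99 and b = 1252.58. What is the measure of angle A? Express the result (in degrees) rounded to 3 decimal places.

By the law of cosines, cos A = (b² + c² − a²) / (2·b·c) ≈ -0.16582, so ∠A ≈ 99.54°.

∠A ≈ 99.545°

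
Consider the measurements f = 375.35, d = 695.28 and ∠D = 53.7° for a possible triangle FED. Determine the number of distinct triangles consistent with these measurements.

1

f·sin D = 375.35·sin(53.7°) ≈ 302.5.
Since d ≥ f, exactly one triangle exists.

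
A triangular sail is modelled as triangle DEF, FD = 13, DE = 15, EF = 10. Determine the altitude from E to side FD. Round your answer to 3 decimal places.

Semiperimeter s = (10 + 13 + 15)/2 = 19.
Heron's formula: area = √(19·9·6·4) ≈ 64.062.
The altitude from E has length 2·area/FD ≈ 9.8558.

9.856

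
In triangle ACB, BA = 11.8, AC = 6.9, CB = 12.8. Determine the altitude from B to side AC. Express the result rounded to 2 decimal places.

Semiperimeter s = (12.8 + 11.8 + 6.9)/2 = 15.75.
Heron's formula: area = √(15.75·2.95·3.95·8.85) ≈ 40.302.
The altitude from B has length 2·area/AC ≈ 11.682.

11.68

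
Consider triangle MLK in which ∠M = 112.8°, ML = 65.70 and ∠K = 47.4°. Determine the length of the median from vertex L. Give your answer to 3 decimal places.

The third angle is ∠L = 180° − ∠K − ∠M = 19.80°.
Law of sines: LK = ML·sin M/sin K ≈ 82.28.
Law of sines: KM = ML·sin L/sin K ≈ 30.234.
Median from L: ½√(2·ML² + 2·LK² − KM²) ≈ 72.902.

m_L ≈ 72.902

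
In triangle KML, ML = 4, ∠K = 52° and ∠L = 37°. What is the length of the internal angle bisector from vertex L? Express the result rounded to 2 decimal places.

The third angle is ∠M = 180° − ∠L − ∠K = 91.00°.
Law of sines: LK = ML·sin M/sin K ≈ 5.0753.
Law of sines: KM = ML·sin L/sin K ≈ 3.0549.
The bisector from L has length 2·ML·LK·cos(∠L/2)/(ML+LK) ≈ 4.2427.

4.24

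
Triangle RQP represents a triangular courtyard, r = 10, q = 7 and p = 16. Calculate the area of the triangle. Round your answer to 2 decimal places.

Semiperimeter s = (10 + 7 + 16)/2 = 16.5.
Heron's formula: area = √(16.5·6.5·9.5·0.5) ≈ 22.571.

area ≈ 22.57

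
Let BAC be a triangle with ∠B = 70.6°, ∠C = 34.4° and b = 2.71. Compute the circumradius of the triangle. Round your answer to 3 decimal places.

The third angle is ∠A = 180° − ∠C − ∠B = 75.00°.
Law of sines: a = b·sin A/sin B ≈ 2.7752.
Law of sines: c = b·sin C/sin B ≈ 1.6232.
Circumradius = b/(2 sin B) ≈ 1.4366.

1.437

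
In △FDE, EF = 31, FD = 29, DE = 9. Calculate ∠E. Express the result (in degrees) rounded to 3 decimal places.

By the law of cosines, cos E = (DE² + EF² − FD²) / (2·DE·EF) ≈ 0.36022, so ∠E ≈ 68.89°.

∠E ≈ 68.887°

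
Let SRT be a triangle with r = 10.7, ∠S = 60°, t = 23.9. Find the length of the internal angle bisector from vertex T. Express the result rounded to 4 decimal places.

9.6759

By the law of cosines, s² = r² + t² − 2·r·t·cos S = 429.97, so s ≈ 20.736.
Law of cosines again: cos T = (s² + r² − t²)/(2·s·r) ≈ -0.06028, so ∠T ≈ 93.46°.
The bisector from T has length 2·s·r·cos(∠T/2)/(s+r) ≈ 9.6759.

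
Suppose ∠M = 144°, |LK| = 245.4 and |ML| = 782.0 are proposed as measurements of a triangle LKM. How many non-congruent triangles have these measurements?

0

|ML|·sin M = 782.0·sin(144°) ≈ 459.6.
Since ∠M is not acute, a triangle exists only if |LK| > |ML|; here |LK| ≤ |ML|, so there is no triangle.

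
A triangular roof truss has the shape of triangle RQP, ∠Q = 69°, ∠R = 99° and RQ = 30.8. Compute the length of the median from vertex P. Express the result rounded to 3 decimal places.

The third angle is ∠P = 180° − ∠R − ∠Q = 12.00°.
Law of sines: QP = RQ·sin R/sin P ≈ 146.32.
Law of sines: PR = RQ·sin Q/sin P ≈ 138.3.
Median from P: ½√(2·QP² + 2·PR² − RQ²) ≈ 141.53.

141.529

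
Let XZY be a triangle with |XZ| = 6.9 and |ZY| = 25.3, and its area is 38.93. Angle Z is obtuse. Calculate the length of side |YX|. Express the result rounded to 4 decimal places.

From area = ½·|XZ|·|ZY|·sin Z, we get sin Z = 2·area/(|XZ|·|ZY|) ≈ 0.44601.
Taking the obtuse solution, ∠Z ≈ 153.51°.
Law of cosines then gives |YX| ≈ 31.626.

31.6258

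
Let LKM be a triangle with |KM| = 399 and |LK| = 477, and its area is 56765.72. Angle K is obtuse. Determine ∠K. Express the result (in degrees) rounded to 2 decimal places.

143.38

From area = ½·|LK|·|KM|·sin K, we get sin K = 2·area/(|LK|·|KM|) ≈ 0.59652.
Taking the obtuse solution, ∠K ≈ 143.38°.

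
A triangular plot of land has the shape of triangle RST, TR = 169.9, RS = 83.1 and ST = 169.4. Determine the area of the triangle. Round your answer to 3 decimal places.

Semiperimeter s = (169.4 + 169.9 + 83.1)/2 = 211.2.
Heron's formula: area = √(211.2·41.8·41.3·128.1) ≈ 6834.2.

area ≈ 6834.153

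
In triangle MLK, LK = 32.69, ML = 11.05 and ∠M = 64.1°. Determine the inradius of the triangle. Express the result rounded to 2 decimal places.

Law of sines: sin K = ML·sin M/LK ≈ 0.30407.
Since LK ≥ ML, only the acute value applies: ∠K ≈ 17.70°.
Then ∠L = 180° − ∠M − ∠K ≈ 98.20°.
Law of sines gives KM = LK·sin L/sin M ≈ 35.969.
Area = ½·LK·ML·sin L ≈ 178.77.
Semiperimeter s = (32.69+35.969+11.05)/2 = 39.854.
Inradius = area/s = 178.77/39.854 ≈ 4.4855.

r ≈ 4.49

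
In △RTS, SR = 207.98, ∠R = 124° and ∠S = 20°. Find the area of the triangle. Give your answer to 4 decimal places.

The third angle is ∠T = 180° − ∠S − ∠R = 36.00°.
Law of sines: TS = SR·sin R/sin T ≈ 293.34.
Law of sines: RT = SR·sin S/sin T ≈ 121.02.
Area = ½·SR·TS·sin S ≈ 10433.

area ≈ 10433.2680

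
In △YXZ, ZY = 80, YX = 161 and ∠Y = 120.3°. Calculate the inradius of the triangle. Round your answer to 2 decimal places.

r ≈ 24.50

By the law of cosines, XZ² = ZY² + YX² − 2·ZY·YX·cos Y = 45318, so XZ ≈ 212.88.
Area = ½·ZY·YX·sin Y ≈ 5560.3.
Semiperimeter s = (212.88+80+161)/2 = 226.94.
Inradius = area/s = 5560.3/226.94 ≈ 24.501.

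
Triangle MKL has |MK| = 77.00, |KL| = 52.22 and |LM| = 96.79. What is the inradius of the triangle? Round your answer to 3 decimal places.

Semiperimeter s = (52.22 + 96.79 + 77)/2 = 113.
Heron's formula: area = √(113·60.785·16.215·36.005) ≈ 2002.6.
Inradius = area/s = 2002.6/113 ≈ 17.721.

r ≈ 17.721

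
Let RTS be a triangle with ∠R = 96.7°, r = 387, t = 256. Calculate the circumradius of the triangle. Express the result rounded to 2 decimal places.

194.83

Law of sines: sin T = t·sin R/r ≈ 0.65698.
Since r ≥ t, only the acute value applies: ∠T ≈ 41.07°.
Then ∠S = 180° − ∠R − ∠T ≈ 42.23°.
Law of sines gives s = r·sin S/sin R ≈ 261.89.
Circumradius = r/(2 sin R) ≈ 194.83.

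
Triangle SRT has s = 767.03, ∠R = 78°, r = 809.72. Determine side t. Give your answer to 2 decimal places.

Law of sines: sin S = s·sin R/r ≈ 0.92658.
Since r ≥ s, only the acute value applies: ∠S ≈ 67.91°.
Then ∠T = 180° − ∠R − ∠S ≈ 34.09°.
Law of sines gives t = r·sin T/sin R ≈ 464.01.

464.01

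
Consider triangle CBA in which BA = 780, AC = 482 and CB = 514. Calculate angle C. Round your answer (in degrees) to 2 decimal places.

By the law of cosines, cos C = (AC² + CB² − BA²) / (2·AC·CB) ≈ -0.22579, so ∠C ≈ 103.05°.

∠C ≈ 103.05°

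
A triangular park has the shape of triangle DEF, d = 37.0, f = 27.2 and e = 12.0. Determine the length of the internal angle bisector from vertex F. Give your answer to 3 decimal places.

17.527

By the law of cosines, cos F = (d² + e² − f²) / (2·d·e) ≈ 0.87068, so ∠F ≈ 29.46°.
The bisector from F has length 2·d·e·cos(∠F/2)/(d+e) ≈ 17.527.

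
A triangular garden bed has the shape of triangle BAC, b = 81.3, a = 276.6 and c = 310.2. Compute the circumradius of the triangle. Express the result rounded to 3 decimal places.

By the law of cosines, cos B = (a² + c² − b²) / (2·a·c) ≈ 0.96806, so ∠B ≈ 14.52°.
Circumradius = b/(2 sin B) ≈ 162.14.

R ≈ 162.138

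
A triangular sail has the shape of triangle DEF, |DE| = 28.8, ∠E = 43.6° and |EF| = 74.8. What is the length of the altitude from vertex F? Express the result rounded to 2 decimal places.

51.58

By the law of cosines, |FD|² = |DE|² + |EF|² − 2·|DE|·|EF|·cos E = 3304.4, so |FD| ≈ 57.484.
Area = ½·|DE|·|EF|·sin E ≈ 742.8.
The altitude from F has length 2·area/|DE| ≈ 51.584.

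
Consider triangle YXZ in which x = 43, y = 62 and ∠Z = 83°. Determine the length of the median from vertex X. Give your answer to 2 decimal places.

By the law of cosines, z² = y² + x² − 2·y·x·cos Z = 5043.2, so z ≈ 71.015.
Median from X: ½√(2·z² + 2·y² − x²) ≈ 63.098.

m_X ≈ 63.10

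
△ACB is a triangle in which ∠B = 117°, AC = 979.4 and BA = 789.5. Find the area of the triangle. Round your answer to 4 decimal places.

Law of sines: sin C = BA·sin B/AC ≈ 0.71825.
Since AC ≥ BA, only the acute value applies: ∠C ≈ 45.91°.
Then ∠A = 180° − ∠B − ∠C ≈ 17.09°.
Law of sines gives CB = AC·sin A/sin B ≈ 323.03.
Area = ½·AC·BA·sin A ≈ 1.1362e+05.

area ≈ 113618.0190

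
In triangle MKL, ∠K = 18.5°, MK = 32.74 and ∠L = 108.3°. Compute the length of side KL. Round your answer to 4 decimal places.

The third angle is ∠M = 180° − ∠K − ∠L = 53.20°.
Law of sines: KL = MK·sin M/sin L ≈ 27.612.

27.6124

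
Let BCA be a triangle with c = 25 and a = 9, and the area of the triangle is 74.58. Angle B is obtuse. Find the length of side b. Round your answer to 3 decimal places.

From area = ½·c·a·sin B, we get sin B = 2·area/(c·a) ≈ 0.66293.
Taking the obtuse solution, ∠B ≈ 138.48°.
Law of cosines then gives b ≈ 32.294.

32.294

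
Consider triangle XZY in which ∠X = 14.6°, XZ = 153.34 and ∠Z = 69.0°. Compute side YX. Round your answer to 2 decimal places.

144.05

The third angle is ∠Y = 180° − ∠X − ∠Z = 96.40°.
Law of sines: YX = XZ·sin Z/sin Y ≈ 144.05.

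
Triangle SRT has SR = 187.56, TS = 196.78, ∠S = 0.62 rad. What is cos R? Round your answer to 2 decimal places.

By the law of cosines, RT² = TS² + SR² − 2·TS·SR·cos S = 13824, so RT ≈ 117.57.
Law of cosines again: cos R = (SR² + RT² − TS²)/(2·SR·RT) ≈ 0.23309, so ∠R ≈ 1.336 rad.

cos R ≈ 0.23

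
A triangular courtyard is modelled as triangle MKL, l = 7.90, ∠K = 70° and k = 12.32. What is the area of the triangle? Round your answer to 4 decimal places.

Law of sines: sin L = l·sin K/k ≈ 0.60256.
Since k ≥ l, only the acute value applies: ∠L ≈ 37.05°.
Then ∠M = 180° − ∠K − ∠L ≈ 72.95°.
Law of sines gives m = k·sin M/sin K ≈ 12.534.
Area = ½·k·l·sin M ≈ 46.524.

46.5243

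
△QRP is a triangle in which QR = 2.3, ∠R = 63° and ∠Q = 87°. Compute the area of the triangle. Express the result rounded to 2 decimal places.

area ≈ 4.71

The third angle is ∠P = 180° − ∠Q − ∠R = 30.00°.
Law of sines: RP = QR·sin Q/sin P ≈ 4.5937.
Law of sines: PQ = QR·sin R/sin P ≈ 4.0986.
Area = ½·QR·RP·sin R ≈ 4.707.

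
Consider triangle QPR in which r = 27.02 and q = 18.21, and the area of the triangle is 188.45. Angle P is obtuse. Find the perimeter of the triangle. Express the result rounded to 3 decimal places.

From area = ½·r·q·sin P, we get sin P = 2·area/(r·q) ≈ 0.76600.
Taking the obtuse solution, ∠P ≈ 130.00°.
Law of cosines then gives p ≈ 41.162.
Perimeter = 18.21 + 41.162 + 27.02 = 86.392.

perimeter ≈ 86.392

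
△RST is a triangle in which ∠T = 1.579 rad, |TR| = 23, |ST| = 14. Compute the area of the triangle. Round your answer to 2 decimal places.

Area = ½·|ST|·|TR|·sin T ≈ 160.99.

160.99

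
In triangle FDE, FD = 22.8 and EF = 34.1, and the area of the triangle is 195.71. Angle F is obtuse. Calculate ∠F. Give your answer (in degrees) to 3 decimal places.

From area = ½·EF·FD·sin F, we get sin F = 2·area/(EF·FD) ≈ 0.50345.
Taking the obtuse solution, ∠F ≈ 149.77°.

∠F ≈ 149.772°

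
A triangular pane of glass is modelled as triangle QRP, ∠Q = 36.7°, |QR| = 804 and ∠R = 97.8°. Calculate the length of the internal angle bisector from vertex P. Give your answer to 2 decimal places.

775.01

The third angle is ∠P = 180° − ∠Q − ∠R = 45.50°.
Law of sines: |RP| = |QR|·sin Q/sin P ≈ 673.66.
Law of sines: |PQ| = |QR|·sin R/sin P ≈ 1116.8.
The bisector from P has length 2·|RP|·|PQ|·cos(∠P/2)/(|RP|+|PQ|) ≈ 775.01.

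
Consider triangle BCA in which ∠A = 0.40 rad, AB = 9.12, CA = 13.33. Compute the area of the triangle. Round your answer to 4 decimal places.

area ≈ 23.6707

Area = ½·CA·AB·sin A ≈ 23.671.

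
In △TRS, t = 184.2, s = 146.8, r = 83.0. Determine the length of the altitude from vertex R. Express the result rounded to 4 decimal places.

Semiperimeter p = (184.2 + 83 + 146.8)/2 = 207.
Heron's formula: area = √(207·22.8·124·60.2) ≈ 5935.6.
The altitude from R has length 2·area/r ≈ 143.03.

143.0255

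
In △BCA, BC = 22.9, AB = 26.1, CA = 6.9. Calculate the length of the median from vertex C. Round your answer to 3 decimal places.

10.757

Median from C: ½√(2·BC² + 2·CA² − AB²) ≈ 10.757.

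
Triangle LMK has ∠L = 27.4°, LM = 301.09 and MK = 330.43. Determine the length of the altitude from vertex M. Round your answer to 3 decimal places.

Law of sines: sin K = LM·sin L/MK ≈ 0.41934.
Since MK ≥ LM, only the acute value applies: ∠K ≈ 24.79°.
Then ∠M = 180° − ∠L − ∠K ≈ 127.81°.
Law of sines gives KL = MK·sin M/sin L ≈ 567.29.
Area = ½·MK·LM·sin M ≈ 39302.
The altitude from M has length 2·area/KL ≈ 138.56.

138.562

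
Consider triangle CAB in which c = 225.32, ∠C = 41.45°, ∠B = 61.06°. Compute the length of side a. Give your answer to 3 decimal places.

The third angle is ∠A = 180° − ∠B − ∠C = 77.49°.
Law of sines: a = c·sin A/sin C ≈ 332.3.

332.299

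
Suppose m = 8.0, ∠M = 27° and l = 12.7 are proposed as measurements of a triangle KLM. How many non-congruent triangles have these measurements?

2

l·sin M = 12.7·sin(27°) ≈ 5.766.
Since l sin M < m < l (5.766 < 8.0 < 12.7), two triangles exist.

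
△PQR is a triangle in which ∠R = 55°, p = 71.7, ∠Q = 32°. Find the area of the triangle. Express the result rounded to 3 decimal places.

area ≈ 1117.321

The third angle is ∠P = 180° − ∠Q − ∠R = 93.00°.
Law of sines: q = p·sin Q/sin P ≈ 38.047.
Law of sines: r = p·sin R/sin P ≈ 58.814.
Area = ½·p·q·sin R ≈ 1117.3.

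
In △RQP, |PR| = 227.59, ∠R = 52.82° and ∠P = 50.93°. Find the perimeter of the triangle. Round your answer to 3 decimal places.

The third angle is ∠Q = 180° − ∠P − ∠R = 76.25°.
Law of sines: |QP| = |PR|·sin R/sin Q ≈ 186.68.
Law of sines: |RQ| = |PR|·sin P/sin Q ≈ 181.91.
Semiperimeter s = (186.68+227.59+181.91)/2 = 298.09.
Perimeter = 186.68 + 227.59 + 181.91 = 596.18.

596.179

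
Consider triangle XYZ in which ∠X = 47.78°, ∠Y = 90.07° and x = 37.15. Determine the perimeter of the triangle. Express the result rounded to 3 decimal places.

The third angle is ∠Z = 180° − ∠X − ∠Y = 42.15°.
Law of sines: y = x·sin Y/sin X ≈ 50.164.
Law of sines: z = x·sin Z/sin X ≈ 33.664.
Semiperimeter s = (37.15+50.164+33.664)/2 = 60.489.
Perimeter = 37.15 + 50.164 + 33.664 = 120.98.

perimeter ≈ 120.978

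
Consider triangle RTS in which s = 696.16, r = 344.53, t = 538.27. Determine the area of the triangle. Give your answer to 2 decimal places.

area ≈ 90746.94

Semiperimeter p = (344.53 + 538.27 + 696.16)/2 = 789.48.
Heron's formula: area = √(789.48·444.95·251.21·93.32) ≈ 90747.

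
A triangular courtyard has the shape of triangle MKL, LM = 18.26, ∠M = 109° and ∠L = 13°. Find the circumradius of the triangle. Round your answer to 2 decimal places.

The third angle is ∠K = 180° − ∠L − ∠M = 58.00°.
Law of sines: KL = LM·sin M/sin K ≈ 20.359.
Law of sines: MK = LM·sin L/sin K ≈ 4.8436.
Circumradius = LM/(2 sin K) ≈ 10.766.

R ≈ 10.77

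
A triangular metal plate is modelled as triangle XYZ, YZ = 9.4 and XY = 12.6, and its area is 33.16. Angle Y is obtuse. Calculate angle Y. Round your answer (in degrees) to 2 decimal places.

145.95

From area = ½·XY·YZ·sin Y, we get sin Y = 2·area/(XY·YZ) ≈ 0.55995.
Taking the obtuse solution, ∠Y ≈ 145.95°.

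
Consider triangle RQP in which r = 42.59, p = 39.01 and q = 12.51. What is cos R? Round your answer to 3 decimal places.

-0.139

By the law of cosines, cos R = (q² + p² − r²) / (2·q·p) ≈ -0.13896, so ∠R ≈ 97.99°.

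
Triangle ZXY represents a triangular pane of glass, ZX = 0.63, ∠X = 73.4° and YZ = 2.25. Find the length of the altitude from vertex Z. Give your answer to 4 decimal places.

0.6037

Law of sines: sin Y = ZX·sin X/YZ ≈ 0.26833.
Since YZ ≥ ZX, only the acute value applies: ∠Y ≈ 15.56°.
Then ∠Z = 180° − ∠X − ∠Y ≈ 91.04°.
Law of sines gives XY = YZ·sin Z/sin X ≈ 2.3475.
Area = ½·YZ·ZX·sin Z ≈ 0.70863.
The altitude from Z has length 2·area/XY ≈ 0.60374.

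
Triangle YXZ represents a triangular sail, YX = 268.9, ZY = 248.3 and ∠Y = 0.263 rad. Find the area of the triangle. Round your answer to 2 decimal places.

Area = ½·ZY·YX·sin Y ≈ 8679.1.

8679.11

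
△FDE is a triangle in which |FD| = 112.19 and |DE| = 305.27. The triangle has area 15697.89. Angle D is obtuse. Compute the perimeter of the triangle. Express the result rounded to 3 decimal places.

From area = ½·|FD|·|DE|·sin D, we get sin D = 2·area/(|FD|·|DE|) ≈ 0.91671.
Taking the obtuse solution, ∠D ≈ 113.55°.
Law of cosines then gives |EF| ≈ 364.89.
Perimeter = 305.27 + 364.89 + 112.19 = 782.35.

perimeter ≈ 782.349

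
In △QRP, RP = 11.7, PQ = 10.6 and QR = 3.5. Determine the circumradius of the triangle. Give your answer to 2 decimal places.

5.93

By the law of cosines, cos Q = (PQ² + QR² − RP²) / (2·PQ·QR) ≈ -0.16550, so ∠Q ≈ 99.53°.
Circumradius = RP/(2 sin Q) ≈ 5.9318.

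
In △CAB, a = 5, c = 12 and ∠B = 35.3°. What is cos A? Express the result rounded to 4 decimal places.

By the law of cosines, b² = c² + a² − 2·c·a·cos B = 71.063, so b ≈ 8.4299.
Law of cosines again: cos A = (b² + c² − a²)/(2·b·c) ≈ 0.93943, so ∠A ≈ 20.04°.

0.9394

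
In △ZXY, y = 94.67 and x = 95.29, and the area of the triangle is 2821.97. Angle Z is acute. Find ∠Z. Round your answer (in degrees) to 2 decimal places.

From area = ½·x·y·sin Z, we get sin Z = 2·area/(x·y) ≈ 0.62564.
Taking the acute solution, ∠Z ≈ 38.73°.

∠Z ≈ 38.73°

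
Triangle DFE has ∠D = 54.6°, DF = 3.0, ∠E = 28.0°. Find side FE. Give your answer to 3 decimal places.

5.209

The third angle is ∠F = 180° − ∠E − ∠D = 97.40°.
Law of sines: FE = DF·sin D/sin E ≈ 5.2088.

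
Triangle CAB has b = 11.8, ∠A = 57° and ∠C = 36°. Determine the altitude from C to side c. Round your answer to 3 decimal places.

9.896

The third angle is ∠B = 180° − ∠C − ∠A = 87.00°.
Law of sines: c = b·sin C/sin B ≈ 6.9454.
Law of sines: a = b·sin A/sin B ≈ 9.9099.
Area = ½·b·c·sin A ≈ 34.367.
The altitude from C has length 2·area/c ≈ 9.8963.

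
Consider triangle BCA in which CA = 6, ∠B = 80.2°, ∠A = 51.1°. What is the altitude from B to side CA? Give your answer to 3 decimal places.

The third angle is ∠C = 180° − ∠A − ∠B = 48.70°.
Law of sines: AB = CA·sin C/sin B ≈ 4.5743.
Law of sines: BC = CA·sin A/sin B ≈ 4.7386.
Area = ½·CA·AB·sin A ≈ 10.68.
The altitude from B has length 2·area/CA ≈ 3.5599.

h_B ≈ 3.560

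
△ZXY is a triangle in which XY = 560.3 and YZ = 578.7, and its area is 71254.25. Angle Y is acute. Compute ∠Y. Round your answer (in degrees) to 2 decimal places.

From area = ½·XY·YZ·sin Y, we get sin Y = 2·area/(XY·YZ) ≈ 0.43951.
Taking the acute solution, ∠Y ≈ 26.07°.

∠Y ≈ 26.07°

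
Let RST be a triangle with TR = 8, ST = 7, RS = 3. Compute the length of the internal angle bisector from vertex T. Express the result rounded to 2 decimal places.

By the law of cosines, cos T = (ST² + TR² − RS²) / (2·ST·TR) ≈ 0.92857, so ∠T ≈ 21.79°.
The bisector from T has length 2·ST·TR·cos(∠T/2)/(ST+TR) ≈ 7.3321.

t_T ≈ 7.33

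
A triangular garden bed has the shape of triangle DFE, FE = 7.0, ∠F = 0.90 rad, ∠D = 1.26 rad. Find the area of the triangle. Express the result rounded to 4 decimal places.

The third angle is ∠E = π − ∠D − ∠F = 0.982 rad.
Law of sines: ED = FE·sin F/sin D ≈ 5.7592.
Law of sines: DF = FE·sin E/sin D ≈ 6.1125.
Area = ½·FE·ED·sin E ≈ 16.758.

area ≈ 16.7584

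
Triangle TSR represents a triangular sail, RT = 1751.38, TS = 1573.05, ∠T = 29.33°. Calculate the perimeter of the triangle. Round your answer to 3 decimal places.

4183.566

By the law of cosines, SR² = RT² + TS² − 2·RT·TS·cos T = 7.3811e+05, so SR ≈ 859.14.
Semiperimeter s = (859.14+1751.4+1573)/2 = 2091.8.
Perimeter = 859.14 + 1751.4 + 1573 = 4183.6.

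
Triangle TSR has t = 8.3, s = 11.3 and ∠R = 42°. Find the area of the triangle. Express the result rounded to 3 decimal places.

area ≈ 31.379

Area = ½·t·s·sin R ≈ 31.379.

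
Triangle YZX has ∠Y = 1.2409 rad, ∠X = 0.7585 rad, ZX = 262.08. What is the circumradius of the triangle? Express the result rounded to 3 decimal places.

138.509

The third angle is ∠Z = π − ∠X − ∠Y = 1.1422 rad.
Law of sines: XY = ZX·sin Z/sin Y ≈ 251.96.
Law of sines: YZ = ZX·sin X/sin Y ≈ 190.54.
Circumradius = ZX/(2 sin Y) ≈ 138.51.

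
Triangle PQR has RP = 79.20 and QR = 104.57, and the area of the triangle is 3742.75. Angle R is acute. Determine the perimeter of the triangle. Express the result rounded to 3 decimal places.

perimeter ≈ 284.369

From area = ½·QR·RP·sin R, we get sin R = 2·area/(QR·RP) ≈ 0.90383.
Taking the acute solution, ∠R ≈ 64.67°.
Law of cosines then gives PQ ≈ 100.6.
Perimeter = 104.57 + 79.2 + 100.6 = 284.37.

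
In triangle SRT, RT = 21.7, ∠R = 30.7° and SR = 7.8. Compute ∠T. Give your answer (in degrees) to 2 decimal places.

By the law of cosines, TS² = SR² + RT² − 2·SR·RT·cos R = 240.65, so TS ≈ 15.513.
Law of cosines again: cos T = (RT² + TS² − SR²)/(2·RT·TS) ≈ 0.96649, so ∠T ≈ 14.87°.

14.87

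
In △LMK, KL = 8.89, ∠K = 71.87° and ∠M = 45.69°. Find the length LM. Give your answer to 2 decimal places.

11.81

The third angle is ∠L = 180° − ∠M − ∠K = 62.44°.
Law of sines: LM = KL·sin K/sin M ≈ 11.807.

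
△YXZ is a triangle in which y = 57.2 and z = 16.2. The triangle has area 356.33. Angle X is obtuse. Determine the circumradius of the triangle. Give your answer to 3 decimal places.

R ≈ 44.660

From area = ½·z·y·sin X, we get sin X = 2·area/(z·y) ≈ 0.76908.
Taking the obtuse solution, ∠X ≈ 129.73°.
Law of cosines then gives x ≈ 68.694.
Circumradius = x/(2 sin X) ≈ 44.66.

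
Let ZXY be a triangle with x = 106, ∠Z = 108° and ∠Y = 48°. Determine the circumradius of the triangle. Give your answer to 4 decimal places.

The third angle is ∠X = 180° − ∠Y − ∠Z = 24.00°.
Law of sines: z = x·sin Z/sin X ≈ 247.86.
Law of sines: y = x·sin Y/sin X ≈ 193.67.
Circumradius = x/(2 sin X) ≈ 130.31.

R ≈ 130.3054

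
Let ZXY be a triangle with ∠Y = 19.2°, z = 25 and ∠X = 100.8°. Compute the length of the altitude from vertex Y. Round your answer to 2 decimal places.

h_Y ≈ 24.56

The third angle is ∠Z = 180° − ∠X − ∠Y = 60.00°.
Law of sines: x = z·sin X/sin Z ≈ 28.356.
Law of sines: y = z·sin Y/sin Z ≈ 9.4936.
Area = ½·z·x·sin Y ≈ 116.57.
The altitude from Y has length 2·area/y ≈ 24.557.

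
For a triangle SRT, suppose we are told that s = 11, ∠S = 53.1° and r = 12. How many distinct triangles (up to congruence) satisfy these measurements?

2

r·sin S = 12·sin(53.1°) ≈ 9.596.
Since r sin S < s < r (9.596 < 11 < 12), two triangles exist.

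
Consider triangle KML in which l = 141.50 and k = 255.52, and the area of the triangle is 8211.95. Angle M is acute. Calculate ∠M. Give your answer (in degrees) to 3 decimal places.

∠M ≈ 27.017°

From area = ½·l·k·sin M, we get sin M = 2·area/(l·k) ≈ 0.45425.
Taking the acute solution, ∠M ≈ 27.02°.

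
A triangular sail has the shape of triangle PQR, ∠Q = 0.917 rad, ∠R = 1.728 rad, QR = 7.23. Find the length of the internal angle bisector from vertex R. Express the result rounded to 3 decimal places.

t_R ≈ 5.868

The third angle is ∠P = π − ∠Q − ∠R = 0.497 rad.
Law of sines: RP = QR·sin Q/sin P ≈ 12.046.
Law of sines: PQ = QR·sin R/sin P ≈ 14.988.
The bisector from R has length 2·QR·RP·cos(∠R/2)/(QR+RP) ≈ 5.8682.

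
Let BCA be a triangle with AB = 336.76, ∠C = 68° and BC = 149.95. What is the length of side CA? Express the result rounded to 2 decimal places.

Law of sines: sin A = BC·sin C/AB ≈ 0.41285.
Since AB ≥ BC, only the acute value applies: ∠A ≈ 24.38°.
Then ∠B = 180° − ∠C − ∠A ≈ 87.62°.
Law of sines gives CA = AB·sin B/sin C ≈ 362.89.

362.89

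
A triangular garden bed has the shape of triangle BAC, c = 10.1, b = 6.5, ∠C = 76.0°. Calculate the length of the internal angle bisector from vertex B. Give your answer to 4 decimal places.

t_B ≈ 9.2200

Law of sines: sin B = b·sin C/c ≈ 0.62445.
Since c ≥ b, only the acute value applies: ∠B ≈ 38.64°.
Then ∠A = 180° − ∠C − ∠B ≈ 65.36°.
Law of sines gives a = c·sin A/sin C ≈ 9.4613.
The bisector from B has length 2·a·c·cos(∠B/2)/(a+c) ≈ 9.22.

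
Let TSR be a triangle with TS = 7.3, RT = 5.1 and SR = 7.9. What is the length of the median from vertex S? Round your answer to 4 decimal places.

m_S ≈ 7.1657

Median from S: ½√(2·TS² + 2·SR² − RT²) ≈ 7.1657.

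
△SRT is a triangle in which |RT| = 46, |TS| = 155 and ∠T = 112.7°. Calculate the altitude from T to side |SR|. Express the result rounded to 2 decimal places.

h_T ≈ 36.98

By the law of cosines, |SR|² = |RT|² + |TS|² − 2·|RT|·|TS|·cos T = 31644, so |SR| ≈ 177.89.
Area = ½·|RT|·|TS|·sin T ≈ 3288.8.
The altitude from T has length 2·area/|SR| ≈ 36.977.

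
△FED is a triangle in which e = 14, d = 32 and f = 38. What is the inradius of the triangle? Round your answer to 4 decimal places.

Semiperimeter s = (38 + 14 + 32)/2 = 42.
Heron's formula: area = √(42·4·28·10) ≈ 216.89.
Inradius = area/s = 216.89/42 ≈ 5.164.

r ≈ 5.1640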